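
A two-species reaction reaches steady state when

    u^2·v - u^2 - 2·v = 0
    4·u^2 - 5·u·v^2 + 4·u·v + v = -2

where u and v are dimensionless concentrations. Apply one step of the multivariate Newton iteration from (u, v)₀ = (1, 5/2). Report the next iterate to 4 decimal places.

(1.7816, 1.3447)

At (1, 5/2): F = (-3.5000, -12.7500).
Jacobian J = [[2·u·v - 2·u, u^2 - 2], [8·u - 5·v^2 + 4·v, -10·u·v + 4·u + 1]].
At the point, J = [[3.0000, -1.0000], [-13.2500, -20.0000]] (det J = -73.2500).
Solving J·Δ = −F gives Δ = (0.7816, -1.1553).
Then the next iterate is (u, v)₁ = (1.7816, 1.3447).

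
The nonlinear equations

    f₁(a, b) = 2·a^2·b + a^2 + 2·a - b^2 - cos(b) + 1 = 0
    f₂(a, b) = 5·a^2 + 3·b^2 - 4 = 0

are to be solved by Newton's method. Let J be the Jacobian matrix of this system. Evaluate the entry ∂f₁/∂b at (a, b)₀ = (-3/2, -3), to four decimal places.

10.3589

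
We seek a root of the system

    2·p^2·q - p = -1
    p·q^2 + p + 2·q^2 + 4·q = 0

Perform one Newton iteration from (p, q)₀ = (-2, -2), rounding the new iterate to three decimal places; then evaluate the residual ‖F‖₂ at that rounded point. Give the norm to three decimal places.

56.440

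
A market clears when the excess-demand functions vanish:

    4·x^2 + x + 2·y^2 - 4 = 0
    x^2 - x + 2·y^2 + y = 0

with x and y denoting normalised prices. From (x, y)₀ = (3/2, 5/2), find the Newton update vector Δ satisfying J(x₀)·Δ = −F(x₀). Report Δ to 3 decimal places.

At (3/2, 5/2): F = (19.000, 15.750).
Jacobian J = [[8·x + 1, 4·y], [2·x - 1, 4·y + 1]].
At the point, J = [[13.000, 10.000], [2.000, 11.000]] (det J = 123.000).
Solving J·Δ = −F gives Δ = (-0.419, -1.356).

(-0.419, -1.356)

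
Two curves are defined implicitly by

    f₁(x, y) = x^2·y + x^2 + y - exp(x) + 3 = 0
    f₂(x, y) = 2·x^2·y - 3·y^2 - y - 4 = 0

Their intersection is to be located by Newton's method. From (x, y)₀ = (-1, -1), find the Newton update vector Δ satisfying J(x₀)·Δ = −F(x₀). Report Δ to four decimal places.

(2.5933, -0.3390)

At (-1, -1): F = (1.632121, -8.0000).
Jacobian J = [[2·x·y + 2·x - exp(x), x^2 + 1], [4·x·y, 2·x^2 - 6·y - 1]].
At the point, J = [[-0.367879, 2.0000], [4.0000, 7.0000]] (det J = -10.575156).
Solving J·Δ = −F gives Δ = (2.5933, -0.3390).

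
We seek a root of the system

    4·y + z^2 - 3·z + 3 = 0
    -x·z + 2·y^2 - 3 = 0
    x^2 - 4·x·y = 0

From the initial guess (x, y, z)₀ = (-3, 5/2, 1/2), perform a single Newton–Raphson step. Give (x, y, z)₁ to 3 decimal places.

(-1.878, 0.746, 2.867)

At (-3, 5/2, 1/2): F = (11.750, 11.000, 39.000).
Jacobian J = [[0, 4, 2·z - 3], [-z, 4·y, -x], [2·x - 4·y, -4·x, 0]].
At the point, J = [[0.000, 4.000, -2.000], [-0.500, 10.000, 3.000], [-16.000, 12.000, 0.000]] (det J = -500.000).
Solving J·Δ = −F gives Δ = (1.122, -1.754, 2.367).
Then the next iterate is (x, y, z)₁ = (-1.878, 0.746, 2.867).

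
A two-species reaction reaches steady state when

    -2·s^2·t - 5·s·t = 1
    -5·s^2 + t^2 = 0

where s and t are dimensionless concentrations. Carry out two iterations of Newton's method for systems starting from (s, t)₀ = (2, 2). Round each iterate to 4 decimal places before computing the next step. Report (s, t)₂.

At (2, 2): F = (-37.0000, -16.0000).
Jacobian J = [[-4·s·t - 5·t, -2·s^2 - 5·s], [-10·s, 2·t]].
At the point, J = [[-26.0000, -18.0000], [-20.0000, 4.0000]] (det J = -464.0000).
Solving J·Δ = −F gives Δ = (-0.9397, -0.6983).
Then the next iterate is (s, t)₁ = (1.0603, 1.3017).
Round to (1.0603, 1.3017) and repeat: F = (-10.827799, -3.926758), J = [[-12.029270, -7.549972], [-10.6030, 2.6034]].
Δ = (-0.5193, -0.6067), so (s, t)₂ = (0.5410, 0.6950).

(0.5410, 0.6950)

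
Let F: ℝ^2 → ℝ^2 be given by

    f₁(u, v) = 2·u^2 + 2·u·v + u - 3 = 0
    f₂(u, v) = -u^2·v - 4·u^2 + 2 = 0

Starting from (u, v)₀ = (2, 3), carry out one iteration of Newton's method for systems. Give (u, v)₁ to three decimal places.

(1.462, 0.269)

At (2, 3): F = (19.000, -26.000).
Jacobian J = [[4·u + 2·v + 1, 2·u], [-2·u·v - 8·u, -u^2]].
At the point, J = [[15.000, 4.000], [-28.000, -4.000]] (det J = 52.000).
Solving J·Δ = −F gives Δ = (-0.538, -2.731).
Then the next iterate is (u, v)₁ = (1.462, 0.269).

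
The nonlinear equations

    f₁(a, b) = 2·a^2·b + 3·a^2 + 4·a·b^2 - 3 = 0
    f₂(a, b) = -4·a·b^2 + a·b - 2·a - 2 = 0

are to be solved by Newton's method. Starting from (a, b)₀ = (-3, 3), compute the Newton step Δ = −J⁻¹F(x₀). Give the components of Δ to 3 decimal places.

(1.115, -0.927)

At (-3, 3): F = (-30.000, 103.000).
Jacobian J = [[4·a·b + 6·a + 4·b^2, 2·a^2 + 8·a·b], [-4·b^2 + b - 2, -8·a·b + a]].
At the point, J = [[-18.000, -54.000], [-35.000, 69.000]] (det J = -3132.000).
Solving J·Δ = −F gives Δ = (1.115, -0.927).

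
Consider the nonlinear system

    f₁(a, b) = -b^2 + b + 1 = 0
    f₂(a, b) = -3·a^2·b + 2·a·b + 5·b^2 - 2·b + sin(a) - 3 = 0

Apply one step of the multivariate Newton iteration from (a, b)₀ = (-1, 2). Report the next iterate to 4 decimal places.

(-0.8685, 1.6667)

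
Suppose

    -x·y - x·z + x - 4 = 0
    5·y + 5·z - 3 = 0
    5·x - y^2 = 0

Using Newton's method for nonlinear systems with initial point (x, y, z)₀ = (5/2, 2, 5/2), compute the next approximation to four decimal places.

(1.6429, 3.0536, -2.4536)

At (5/2, 2, 5/2): F = (-12.7500, 19.5000, 8.5000).
Jacobian J = [[-y - z + 1, -x, -x], [0, 5, 5], [5, -2·y, 0]].
At the point, J = [[-3.5000, -2.5000, -2.5000], [0.0000, 5.0000, 5.0000], [5.0000, -4.0000, 0.0000]] (det J = -70.0000).
Solving J·Δ = −F gives Δ = (-0.8571, 1.0536, -4.9536).
Then the next iterate is (x, y, z)₁ = (1.6429, 3.0536, -2.4536).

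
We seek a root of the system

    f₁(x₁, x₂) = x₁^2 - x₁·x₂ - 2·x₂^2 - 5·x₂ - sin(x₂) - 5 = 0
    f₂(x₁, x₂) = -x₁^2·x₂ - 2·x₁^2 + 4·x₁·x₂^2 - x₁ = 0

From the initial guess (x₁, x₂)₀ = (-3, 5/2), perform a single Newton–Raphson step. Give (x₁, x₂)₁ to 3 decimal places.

(-2.752, 1.053)

At (-3, 5/2): F = (-14.09847, -112.500).
Jacobian J = [[2·x₁ - x₂, -x₁ - 4·x₂ - cos(x₂) - 5], [-2·x₁·x₂ - 4·x₁ + 4·x₂^2 - 1, -x₁^2 + 8·x₁·x₂]].
At the point, J = [[-8.500, -11.19886], [51.000, -69.000]] (det J = 1157.64168).
Solving J·Δ = −F gives Δ = (0.248, -1.447).
Then the next iterate is (x₁, x₂)₁ = (-2.752, 1.053).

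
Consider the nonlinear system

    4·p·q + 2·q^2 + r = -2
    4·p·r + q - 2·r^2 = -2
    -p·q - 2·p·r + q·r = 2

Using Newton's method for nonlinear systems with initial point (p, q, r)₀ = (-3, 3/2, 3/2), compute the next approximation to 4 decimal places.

(-1.9776, 0.7294, 0.7424)

At (-3, 3/2, 3/2): F = (-10.0000, -19.0000, 13.7500).
Jacobian J = [[4·q, 4·p + 4·q, 1], [4·r, 1, 4·p - 4·r], [-q - 2·r, -p + r, -2·p + q]].
At the point, J = [[6.0000, -6.0000, 1.0000], [6.0000, 1.0000, -18.0000], [-4.5000, 4.5000, 7.5000]] (det J = 346.5000).
Solving J·Δ = −F gives Δ = (1.0224, -0.7706, -0.7576).
Then the next iterate is (p, q, r)₁ = (-1.9776, 0.7294, 0.7424).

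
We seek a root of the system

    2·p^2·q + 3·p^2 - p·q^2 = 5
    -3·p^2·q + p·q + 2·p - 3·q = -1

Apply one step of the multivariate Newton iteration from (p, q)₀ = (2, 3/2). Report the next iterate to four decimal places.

(1.3714, 1.0857)

At (2, 3/2): F = (14.5000, -14.5000).
Jacobian J = [[4·p·q + 6·p - q^2, 2·p^2 - 2·p·q], [-6·p·q + q + 2, -3·p^2 + p - 3]].
At the point, J = [[21.7500, 2.0000], [-14.5000, -13.0000]] (det J = -253.7500).
Solving J·Δ = −F gives Δ = (-0.6286, -0.4143).
Then the next iterate is (p, q)₁ = (1.3714, 1.0857).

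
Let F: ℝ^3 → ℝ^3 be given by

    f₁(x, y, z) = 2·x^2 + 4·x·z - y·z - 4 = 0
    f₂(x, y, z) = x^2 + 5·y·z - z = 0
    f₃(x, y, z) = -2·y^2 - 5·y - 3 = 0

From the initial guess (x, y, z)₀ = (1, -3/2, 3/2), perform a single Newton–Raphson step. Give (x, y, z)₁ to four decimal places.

(1.1198, -1.5000, 0.1458)

At (1, -3/2, 3/2): F = (6.2500, -11.7500, 0.0000).
Jacobian J = [[4·x + 4·z, -z, 4·x - y], [2·x, 5·z, 5·y - 1], [0, -4·y - 5, 0]].
At the point, J = [[10.0000, -1.5000, 5.5000], [2.0000, 7.5000, -8.5000], [0.0000, 1.0000, 0.0000]] (det J = 96.0000).
Solving J·Δ = −F gives Δ = (0.1198, 0.0000, -1.3542).
Then the next iterate is (x, y, z)₁ = (1.1198, -1.5000, 0.1458).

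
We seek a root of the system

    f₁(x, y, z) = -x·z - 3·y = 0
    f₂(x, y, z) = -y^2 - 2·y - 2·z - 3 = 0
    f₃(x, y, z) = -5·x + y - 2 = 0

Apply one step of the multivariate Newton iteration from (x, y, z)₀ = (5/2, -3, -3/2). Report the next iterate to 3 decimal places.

(-0.708, -1.539, -0.078)

At (5/2, -3, -3/2): F = (12.750, -3.000, -17.500).
Jacobian J = [[-z, -3, -x], [0, -2·y - 2, -2], [-5, 1, 0]].
At the point, J = [[1.500, -3.000, -2.500], [0.000, 4.000, -2.000], [-5.000, 1.000, 0.000]] (det J = -77.000).
Solving J·Δ = −F gives Δ = (-3.208, 1.461, 1.422).
Then the next iterate is (x, y, z)₁ = (-0.708, -1.539, -0.078).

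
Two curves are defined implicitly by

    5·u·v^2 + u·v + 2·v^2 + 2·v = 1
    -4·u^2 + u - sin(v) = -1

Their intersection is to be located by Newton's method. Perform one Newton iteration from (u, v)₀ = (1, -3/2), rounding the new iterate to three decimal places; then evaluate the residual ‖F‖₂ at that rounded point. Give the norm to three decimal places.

At (1, -3/2): F = (10.250, -1.00251).
Jacobian J = [[5·v^2 + v, 10·u·v + u + 4·v + 2], [-8·u + 1, -cos(v)]].
At the point, J = [[9.750, -18.000], [-7.000, -0.07074]] (det J = -126.68969).
Solving J·Δ = −F gives Δ = (-0.148, 0.489).
Then the next iterate is (u, v)₁ = (0.852, -1.011).
Re-evaluating at (0.852, -1.011): F = (2.51511, -0.20425), so ‖F‖₂ = 2.523.

2.523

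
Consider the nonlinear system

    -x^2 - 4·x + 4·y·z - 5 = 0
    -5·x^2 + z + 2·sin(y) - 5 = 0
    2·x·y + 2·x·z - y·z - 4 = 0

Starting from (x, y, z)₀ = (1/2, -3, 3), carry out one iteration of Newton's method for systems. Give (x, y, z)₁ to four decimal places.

(-1.3851, 0.1374, 3.3187)

At (1/2, -3, 3): F = (-43.2500, -3.532240, 5.0000).
Jacobian J = [[-2·x - 4, 4·z, 4·y], [-10·x, 2·cos(y), 1], [2·y + 2·z, 2·x - z, 2·x - y]].
At the point, J = [[-5.0000, 12.0000, -12.0000], [-5.0000, -1.979985, 1.0000], [0.0000, -2.0000, 4.0000]] (det J = 149.599700).
Solving J·Δ = −F gives Δ = (-1.8851, 3.1374, 0.3187).
Then the next iterate is (x, y, z)₁ = (-1.3851, 0.1374, 3.3187).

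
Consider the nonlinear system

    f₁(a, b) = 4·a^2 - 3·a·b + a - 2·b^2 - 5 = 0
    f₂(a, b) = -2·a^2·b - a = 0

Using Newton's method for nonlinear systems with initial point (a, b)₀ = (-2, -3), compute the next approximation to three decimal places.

(-1.494, -1.331)

At (-2, -3): F = (-27.000, 26.000).
Jacobian J = [[8·a - 3·b + 1, -3·a - 4·b], [-4·a·b - 1, -2·a^2]].
At the point, J = [[-6.000, 18.000], [-25.000, -8.000]] (det J = 498.000).
Solving J·Δ = −F gives Δ = (0.506, 1.669).
Then the next iterate is (a, b)₁ = (-1.494, -1.331).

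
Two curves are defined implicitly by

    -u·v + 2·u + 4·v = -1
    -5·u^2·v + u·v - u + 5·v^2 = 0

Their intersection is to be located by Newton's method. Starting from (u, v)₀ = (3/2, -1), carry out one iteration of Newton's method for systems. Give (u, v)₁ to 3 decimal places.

At (3/2, -1): F = (1.500, 13.250).
Jacobian J = [[-v + 2, -u + 4], [-10·u·v + v - 1, -5·u^2 + u + 10·v]].
At the point, J = [[3.000, 2.500], [13.000, -19.750]] (det J = -91.750).
Solving J·Δ = −F gives Δ = (-0.684, 0.221).
Then the next iterate is (u, v)₁ = (0.816, -0.779).

(0.816, -0.779)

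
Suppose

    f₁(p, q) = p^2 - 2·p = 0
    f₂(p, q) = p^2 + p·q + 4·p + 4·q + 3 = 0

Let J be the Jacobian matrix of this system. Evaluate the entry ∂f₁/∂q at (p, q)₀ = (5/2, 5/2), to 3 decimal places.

∂f₁/∂q = 0.
At (5/2, 5/2) this is 0.000.

0.000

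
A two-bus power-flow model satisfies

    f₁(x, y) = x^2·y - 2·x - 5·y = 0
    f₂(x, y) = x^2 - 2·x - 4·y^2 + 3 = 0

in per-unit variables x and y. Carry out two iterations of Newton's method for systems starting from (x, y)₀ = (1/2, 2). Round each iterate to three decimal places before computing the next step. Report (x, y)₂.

At (1/2, 2): F = (-10.500, -13.750).
Jacobian J = [[2·x·y - 2, x^2 - 5], [2·x - 2, -8·y]].
At the point, J = [[0.000, -4.750], [-1.000, -16.000]] (det J = -4.750).
Solving J·Δ = −F gives Δ = (21.618, -2.211).
Then the next iterate is (x, y)₁ = (22.118, -0.211).
Round to (22.118, -0.211) and repeat: F = (-146.40345, 447.79184), J = [[-11.33380, 484.20592], [42.236, 1.688]].
Δ = (-10.604, 0.054), so (x, y)₂ = (11.514, -0.157).

(11.514, -0.157)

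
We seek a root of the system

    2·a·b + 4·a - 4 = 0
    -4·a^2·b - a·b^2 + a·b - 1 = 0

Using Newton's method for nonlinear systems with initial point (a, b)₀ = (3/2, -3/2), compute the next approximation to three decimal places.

At (3/2, -3/2): F = (-2.500, 6.875).
Jacobian J = [[2·b + 4, 2·a], [-8·a·b - b^2 + b, -4·a^2 - 2·a·b + a]].
At the point, J = [[1.000, 3.000], [14.250, -3.000]] (det J = -45.750).
Solving J·Δ = −F gives Δ = (-0.287, 0.929).
Then the next iterate is (a, b)₁ = (1.213, -0.571).

(1.213, -0.571)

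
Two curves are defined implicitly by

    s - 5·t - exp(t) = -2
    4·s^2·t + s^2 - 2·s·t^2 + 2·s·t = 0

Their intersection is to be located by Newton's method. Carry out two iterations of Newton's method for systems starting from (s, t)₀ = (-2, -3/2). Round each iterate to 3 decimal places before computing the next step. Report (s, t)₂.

(-0.520, 0.080)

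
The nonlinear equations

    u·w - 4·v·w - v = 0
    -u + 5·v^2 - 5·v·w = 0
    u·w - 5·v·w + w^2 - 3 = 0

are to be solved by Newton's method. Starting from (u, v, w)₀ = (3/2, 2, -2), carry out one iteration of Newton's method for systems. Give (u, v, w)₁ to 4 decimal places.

(1.1712, 0.9135, -1.3766)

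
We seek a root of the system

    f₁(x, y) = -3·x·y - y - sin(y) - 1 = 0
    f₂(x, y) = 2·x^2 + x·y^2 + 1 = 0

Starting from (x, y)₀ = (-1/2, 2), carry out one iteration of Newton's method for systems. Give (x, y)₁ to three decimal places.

(-0.724, 1.526)

At (-1/2, 2): F = (-0.90930, -0.500).
Jacobian J = [[-3·y, -3·x - cos(y) - 1], [4·x + y^2, 2·x·y]].
At the point, J = [[-6.000, 0.91615], [2.000, -2.000]] (det J = 10.16771).
Solving J·Δ = −F gives Δ = (-0.224, -0.474).
Then the next iterate is (x, y)₁ = (-0.724, 1.526).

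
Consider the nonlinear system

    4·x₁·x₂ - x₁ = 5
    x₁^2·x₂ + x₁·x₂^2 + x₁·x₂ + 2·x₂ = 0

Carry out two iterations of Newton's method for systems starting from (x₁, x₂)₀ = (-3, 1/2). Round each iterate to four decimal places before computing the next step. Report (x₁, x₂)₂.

(-6.7008, 0.3443)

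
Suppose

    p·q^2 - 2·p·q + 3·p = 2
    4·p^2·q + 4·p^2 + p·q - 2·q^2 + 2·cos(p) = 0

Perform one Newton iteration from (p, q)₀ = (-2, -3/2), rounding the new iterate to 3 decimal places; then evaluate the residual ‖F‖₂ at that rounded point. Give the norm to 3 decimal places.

26.203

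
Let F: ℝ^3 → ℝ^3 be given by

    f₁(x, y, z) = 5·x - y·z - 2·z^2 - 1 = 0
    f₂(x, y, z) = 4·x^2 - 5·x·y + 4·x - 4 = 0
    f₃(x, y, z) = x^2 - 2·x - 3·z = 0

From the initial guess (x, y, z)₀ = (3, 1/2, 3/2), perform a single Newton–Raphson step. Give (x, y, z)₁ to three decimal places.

(4.343, 5.217, 2.791)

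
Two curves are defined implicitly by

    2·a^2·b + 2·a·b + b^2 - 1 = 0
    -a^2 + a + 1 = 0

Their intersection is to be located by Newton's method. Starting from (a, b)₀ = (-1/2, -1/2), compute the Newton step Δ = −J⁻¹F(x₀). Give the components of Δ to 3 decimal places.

(-0.125, -0.333)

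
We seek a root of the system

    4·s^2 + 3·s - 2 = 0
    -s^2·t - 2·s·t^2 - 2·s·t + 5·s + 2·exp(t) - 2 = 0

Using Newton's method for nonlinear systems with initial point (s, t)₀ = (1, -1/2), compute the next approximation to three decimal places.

(0.545, -11.100)

At (1, -1/2): F = (5.000, 5.21306).
Jacobian J = [[8·s + 3, 0], [-2·s·t - 2·t^2 - 2·t + 5, -s^2 - 4·s·t - 2·s + 2·exp(t)]].
At the point, J = [[11.000, 0.000], [6.500, 0.21306]] (det J = 2.34367).
Solving J·Δ = −F gives Δ = (-0.455, -10.600).
Then the next iterate is (s, t)₁ = (0.545, -11.100).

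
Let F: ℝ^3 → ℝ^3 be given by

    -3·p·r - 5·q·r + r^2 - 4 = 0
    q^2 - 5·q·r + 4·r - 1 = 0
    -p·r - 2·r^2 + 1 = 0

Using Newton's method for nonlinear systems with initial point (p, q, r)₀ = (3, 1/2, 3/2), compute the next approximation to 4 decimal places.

(-1.1636, 0.6858, 1.3050)

At (3, 1/2, 3/2): F = (-19.0000, 1.5000, -8.0000).
Jacobian J = [[-3·r, -5·r, -3·p - 5·q + 2·r], [0, 2·q - 5·r, -5·q + 4], [-r, 0, -p - 4·r]].
At the point, J = [[-4.5000, -7.5000, -8.5000], [0.0000, -6.5000, 1.5000], [-1.5000, 0.0000, -9.0000]] (det J = -163.5000).
Solving J·Δ = −F gives Δ = (-4.1636, 0.1858, -0.1950).
Then the next iterate is (p, q, r)₁ = (-1.1636, 0.6858, 1.3050).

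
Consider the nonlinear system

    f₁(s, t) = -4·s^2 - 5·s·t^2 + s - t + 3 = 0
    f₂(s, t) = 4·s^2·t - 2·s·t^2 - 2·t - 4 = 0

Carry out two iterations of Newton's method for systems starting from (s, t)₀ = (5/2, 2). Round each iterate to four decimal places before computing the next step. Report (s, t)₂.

(1.8534, 0.0943)

At (5/2, 2): F = (-71.5000, 22.0000).
Jacobian J = [[-8·s - 5·t^2 + 1, -10·s·t - 1], [8·s·t - 2·t^2, 4·s^2 - 4·s·t - 2]].
At the point, J = [[-39.0000, -51.0000], [32.0000, 3.0000]] (det J = 1515.0000).
Solving J·Δ = −F gives Δ = (-0.5990, -0.9439).
Then the next iterate is (s, t)₁ = (1.9010, 1.0561).
Round to (1.9010, 1.0561) and repeat: F = (-21.211679, 4.913391), J = [[-19.784736, -21.076461], [13.830474, 4.424620]].
Δ = (-0.0476, -0.9618), so (s, t)₂ = (1.8534, 0.0943).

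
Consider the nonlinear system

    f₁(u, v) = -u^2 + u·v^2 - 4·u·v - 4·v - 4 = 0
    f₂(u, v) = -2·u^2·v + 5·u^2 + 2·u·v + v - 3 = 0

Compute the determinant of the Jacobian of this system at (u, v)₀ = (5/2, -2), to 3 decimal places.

J = [[-2·u + v^2 - 4·v, 2·u·v - 4·u - 4], [-4·u·v + 10·u + 2·v, -2·u^2 + 2·u + 1]].
At the point, J = [[7.000, -24.000], [41.000, -6.500]].
det J = 938.500.

938.500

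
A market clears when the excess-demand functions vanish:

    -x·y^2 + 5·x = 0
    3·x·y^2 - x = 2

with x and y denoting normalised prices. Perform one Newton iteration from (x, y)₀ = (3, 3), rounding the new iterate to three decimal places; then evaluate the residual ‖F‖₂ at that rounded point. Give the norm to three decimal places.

At (3, 3): F = (-12.000, 76.000).
Jacobian J = [[-y^2 + 5, -2·x·y], [3·y^2 - 1, 6·x·y]].
At the point, J = [[-4.000, -18.000], [26.000, 54.000]] (det J = 252.000).
Solving J·Δ = −F gives Δ = (-2.857, -0.032).
Then the next iterate is (x, y)₁ = (0.143, 2.968).
Re-evaluating at (0.143, 2.968): F = (-0.54469, 1.63607), so ‖F‖₂ = 1.724.

1.724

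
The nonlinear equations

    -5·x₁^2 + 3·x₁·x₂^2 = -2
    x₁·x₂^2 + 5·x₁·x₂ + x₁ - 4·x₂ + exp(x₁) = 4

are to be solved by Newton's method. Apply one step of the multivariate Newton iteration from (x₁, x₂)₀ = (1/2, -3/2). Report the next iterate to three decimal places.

At (1/2, -3/2): F = (4.125, 1.52372).
Jacobian J = [[-10·x₁ + 3·x₂^2, 6·x₁·x₂], [x₂^2 + 5·x₂ + exp(x₁) + 1, 2·x₁·x₂ + 5·x₁ - 4]].
At the point, J = [[1.750, -4.500], [-2.60128, -3.000]] (det J = -16.95575).
Solving J·Δ = −F gives Δ = (-0.325, 0.790).
Then the next iterate is (x₁, x₂)₁ = (0.175, -0.710).

(0.175, -0.710)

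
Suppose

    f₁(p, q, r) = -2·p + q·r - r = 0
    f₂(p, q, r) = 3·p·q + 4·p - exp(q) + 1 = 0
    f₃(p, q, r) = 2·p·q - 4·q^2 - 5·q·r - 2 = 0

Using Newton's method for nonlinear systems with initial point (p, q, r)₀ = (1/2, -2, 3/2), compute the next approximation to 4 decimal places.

(2.5687, 1.1310, -0.1470)

At (1/2, -2, 3/2): F = (-5.5000, -0.135335, -5.0000).
Jacobian J = [[-2, r, q - 1], [3·q + 4, 3·p - exp(q), 0], [2·q, 2·p - 8·q - 5·r, -5·q]].
At the point, J = [[-2.0000, 1.5000, -3.0000], [-2.0000, 1.364665, 0.0000], [-4.0000, 9.5000, 10.0000]] (det J = 43.330729).
Solving J·Δ = −F gives Δ = (2.0687, 3.1310, -1.6470).
Then the next iterate is (p, q, r)₁ = (2.5687, 1.1310, -0.1470).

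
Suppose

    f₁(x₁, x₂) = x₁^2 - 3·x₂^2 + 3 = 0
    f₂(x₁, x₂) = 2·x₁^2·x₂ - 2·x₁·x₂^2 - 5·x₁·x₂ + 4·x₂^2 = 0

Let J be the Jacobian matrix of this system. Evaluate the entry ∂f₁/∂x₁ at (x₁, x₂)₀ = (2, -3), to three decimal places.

4.000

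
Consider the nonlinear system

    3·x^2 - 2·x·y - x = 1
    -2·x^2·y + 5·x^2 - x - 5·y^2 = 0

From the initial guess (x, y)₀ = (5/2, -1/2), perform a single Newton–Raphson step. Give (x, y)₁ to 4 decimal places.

At (5/2, -1/2): F = (17.7500, 33.7500).
Jacobian J = [[6·x - 2·y - 1, -2·x], [-4·x·y + 10·x - 1, -2·x^2 - 10·y]].
At the point, J = [[15.0000, -5.0000], [29.0000, -7.5000]] (det J = 32.5000).
Solving J·Δ = −F gives Δ = (-1.0962, 0.2615).
Then the next iterate is (x, y)₁ = (1.4038, -0.2385).

(1.4038, -0.2385)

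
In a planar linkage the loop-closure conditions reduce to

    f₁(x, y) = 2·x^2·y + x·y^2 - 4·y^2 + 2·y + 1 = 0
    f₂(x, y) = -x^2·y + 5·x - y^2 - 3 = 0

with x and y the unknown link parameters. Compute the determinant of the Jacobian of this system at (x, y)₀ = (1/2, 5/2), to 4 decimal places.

-21.5625

J = [[4·x·y + y^2, 2·x^2 + 2·x·y - 8·y + 2], [-2·x·y + 5, -x^2 - 2·y]].
At the point, J = [[11.2500, -15.0000], [2.5000, -5.2500]].
det J = -21.5625.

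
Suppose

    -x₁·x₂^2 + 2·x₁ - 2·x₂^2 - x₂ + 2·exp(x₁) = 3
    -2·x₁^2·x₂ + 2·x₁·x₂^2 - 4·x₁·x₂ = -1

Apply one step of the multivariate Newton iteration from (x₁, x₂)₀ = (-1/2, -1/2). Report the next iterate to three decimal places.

At (-1/2, -1/2): F = (-2.66194, 0.000).
Jacobian J = [[-x₂^2 + 2·exp(x₁) + 2, -2·x₁·x₂ - 4·x₂ - 1], [-4·x₁·x₂ + 2·x₂^2 - 4·x₂, -2·x₁^2 + 4·x₁·x₂ - 4·x₁]].
At the point, J = [[2.96306, 0.500], [1.500, 2.500]] (det J = 6.65765).
Solving J·Δ = −F gives Δ = (1.000, -0.600).
Then the next iterate is (x₁, x₂)₁ = (0.500, -1.100).

(0.500, -1.100)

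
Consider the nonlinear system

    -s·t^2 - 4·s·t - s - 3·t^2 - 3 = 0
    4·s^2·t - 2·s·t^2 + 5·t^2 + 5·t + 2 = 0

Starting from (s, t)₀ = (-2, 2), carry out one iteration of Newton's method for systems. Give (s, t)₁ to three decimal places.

(-1.472, 0.967)

At (-2, 2): F = (11.000, 80.000).
Jacobian J = [[-t^2 - 4·t - 1, -2·s·t - 4·s - 6·t], [8·s·t - 2·t^2, 4·s^2 - 4·s·t + 10·t + 5]].
At the point, J = [[-13.000, 4.000], [-40.000, 57.000]] (det J = -581.000).
Solving J·Δ = −F gives Δ = (0.528, -1.033).
Then the next iterate is (s, t)₁ = (-1.472, 0.967).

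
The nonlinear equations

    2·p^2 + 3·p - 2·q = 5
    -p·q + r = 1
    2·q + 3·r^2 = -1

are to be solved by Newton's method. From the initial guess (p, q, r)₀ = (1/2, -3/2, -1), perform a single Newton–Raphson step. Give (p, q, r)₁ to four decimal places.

(1.5000, 1.0000, 0.0000)

At (1/2, -3/2, -1): F = (0.0000, -1.2500, 1.0000).
Jacobian J = [[4·p + 3, -2, 0], [-q, -p, 1], [0, 2, 6·r]].
At the point, J = [[5.0000, -2.0000, 0.0000], [1.5000, -0.5000, 1.0000], [0.0000, 2.0000, -6.0000]] (det J = -13.0000).
Solving J·Δ = −F gives Δ = (1.0000, 2.5000, 1.0000).
Then the next iterate is (p, q, r)₁ = (1.5000, 1.0000, 0.0000).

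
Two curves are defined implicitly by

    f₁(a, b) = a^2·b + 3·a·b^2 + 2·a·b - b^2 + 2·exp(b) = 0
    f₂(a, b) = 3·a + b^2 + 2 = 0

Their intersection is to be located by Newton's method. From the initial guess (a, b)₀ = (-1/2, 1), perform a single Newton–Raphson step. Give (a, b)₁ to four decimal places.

(-1.0417, 1.0626)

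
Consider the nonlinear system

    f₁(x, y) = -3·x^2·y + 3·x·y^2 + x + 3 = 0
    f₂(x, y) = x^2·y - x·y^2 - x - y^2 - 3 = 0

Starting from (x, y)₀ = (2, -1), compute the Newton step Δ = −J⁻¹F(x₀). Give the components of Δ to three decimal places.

(3.625, 3.375)

At (2, -1): F = (23.000, -12.000).
Jacobian J = [[-6·x·y + 3·y^2 + 1, -3·x^2 + 6·x·y], [2·x·y - y^2 - 1, x^2 - 2·x·y - 2·y]].
At the point, J = [[16.000, -24.000], [-6.000, 10.000]] (det J = 16.000).
Solving J·Δ = −F gives Δ = (3.625, 3.375).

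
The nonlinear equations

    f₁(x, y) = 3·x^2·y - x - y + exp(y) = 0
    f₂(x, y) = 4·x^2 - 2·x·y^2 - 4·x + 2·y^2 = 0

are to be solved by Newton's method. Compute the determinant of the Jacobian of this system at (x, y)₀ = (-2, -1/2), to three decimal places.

207.934

J = [[6·x·y - 1, 3·x^2 + exp(y) - 1], [8·x - 2·y^2 - 4, -4·x·y + 4·y]].
At the point, J = [[5.000, 11.60653], [-20.500, -6.000]].
det J = 207.934.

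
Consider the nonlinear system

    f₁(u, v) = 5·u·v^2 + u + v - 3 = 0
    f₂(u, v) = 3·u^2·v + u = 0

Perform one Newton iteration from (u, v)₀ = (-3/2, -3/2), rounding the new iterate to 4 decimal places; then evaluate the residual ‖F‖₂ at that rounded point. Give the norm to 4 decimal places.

8.6148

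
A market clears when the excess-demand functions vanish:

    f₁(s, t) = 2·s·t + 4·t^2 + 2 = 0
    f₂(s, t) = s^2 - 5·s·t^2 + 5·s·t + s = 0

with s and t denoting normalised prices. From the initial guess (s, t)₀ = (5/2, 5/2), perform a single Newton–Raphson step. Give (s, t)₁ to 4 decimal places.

(17.3636, -2.0527)

At (5/2, 5/2): F = (39.5000, -38.1250).
Jacobian J = [[2·t, 2·s + 8·t], [2·s - 5·t^2 + 5·t + 1, -10·s·t + 5·s]].
At the point, J = [[5.0000, 25.0000], [-12.7500, -50.0000]] (det J = 68.7500).
Solving J·Δ = −F gives Δ = (14.8636, -4.5527).
Then the next iterate is (s, t)₁ = (17.3636, -2.0527).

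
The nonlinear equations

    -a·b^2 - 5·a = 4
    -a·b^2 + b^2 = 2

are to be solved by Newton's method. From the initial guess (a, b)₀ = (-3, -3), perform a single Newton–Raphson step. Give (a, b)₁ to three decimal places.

(-1.276, -2.230)

At (-3, -3): F = (38.000, 34.000).
Jacobian J = [[-b^2 - 5, -2·a·b], [-b^2, -2·a·b + 2·b]].
At the point, J = [[-14.000, -18.000], [-9.000, -24.000]] (det J = 174.000).
Solving J·Δ = −F gives Δ = (1.724, 0.770).
Then the next iterate is (a, b)₁ = (-1.276, -2.230).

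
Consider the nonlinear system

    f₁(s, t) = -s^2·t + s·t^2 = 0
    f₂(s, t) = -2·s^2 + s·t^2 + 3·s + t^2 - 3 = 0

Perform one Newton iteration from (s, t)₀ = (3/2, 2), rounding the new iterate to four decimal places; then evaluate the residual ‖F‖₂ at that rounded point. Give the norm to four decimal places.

1.7097

At (3/2, 2): F = (1.5000, 7.0000).
Jacobian J = [[-2·s·t + t^2, -s^2 + 2·s·t], [-4·s + t^2 + 3, 2·s·t + 2·t]].
At the point, J = [[-2.0000, 3.7500], [1.0000, 10.0000]] (det J = -23.7500).
Solving J·Δ = −F gives Δ = (-0.4737, -0.6526).
Then the next iterate is (s, t)₁ = (1.0263, 1.3474).
Re-evaluating at (1.0263, 1.3474): F = (0.444029, 1.651037), so ‖F‖₂ = 1.7097.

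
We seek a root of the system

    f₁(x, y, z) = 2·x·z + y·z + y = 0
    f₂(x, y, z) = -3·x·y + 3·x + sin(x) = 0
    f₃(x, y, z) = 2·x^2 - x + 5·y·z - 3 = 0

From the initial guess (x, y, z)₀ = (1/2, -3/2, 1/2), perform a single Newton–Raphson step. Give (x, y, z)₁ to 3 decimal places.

(0.207, -0.320, -0.046)

At (1/2, -3/2, 1/2): F = (-1.750, 4.22943, -6.750).
Jacobian J = [[2·z, z + 1, 2·x + y], [-3·y + cos(x) + 3, -3·x, 0], [4·x - 1, 5·z, 5·y]].
At the point, J = [[1.000, 1.500, -0.500], [8.37758, -1.500, 0.000], [1.000, 2.500, -7.500]] (det J = 94.27583).
Solving J·Δ = −F gives Δ = (-0.293, 1.180, -0.546).
Then the next iterate is (x, y, z)₁ = (0.207, -0.320, -0.046).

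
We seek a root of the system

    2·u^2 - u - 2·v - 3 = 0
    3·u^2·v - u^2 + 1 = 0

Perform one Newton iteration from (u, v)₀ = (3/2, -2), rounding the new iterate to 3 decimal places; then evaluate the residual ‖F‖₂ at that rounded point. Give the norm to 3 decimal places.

At (3/2, -2): F = (4.000, -14.750).
Jacobian J = [[4·u - 1, -2], [6·u·v - 2·u, 3·u^2]].
At the point, J = [[5.000, -2.000], [-21.000, 6.750]] (det J = -8.250).
Solving J·Δ = −F gives Δ = (-0.303, 1.242).
Then the next iterate is (u, v)₁ = (1.197, -0.758).
Re-evaluating at (1.197, -0.758): F = (0.18462, -3.69102), so ‖F‖₂ = 3.696.

3.696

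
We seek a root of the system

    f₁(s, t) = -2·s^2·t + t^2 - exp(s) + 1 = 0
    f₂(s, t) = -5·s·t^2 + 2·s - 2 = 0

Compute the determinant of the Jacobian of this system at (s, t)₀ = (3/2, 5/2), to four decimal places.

J = [[-4·s·t - exp(s), -2·s^2 + 2·t], [-5·t^2 + 2, -10·s·t]].
At the point, J = [[-19.481689, 0.5000], [-29.2500, -37.5000]].
det J = 745.1883.

745.1883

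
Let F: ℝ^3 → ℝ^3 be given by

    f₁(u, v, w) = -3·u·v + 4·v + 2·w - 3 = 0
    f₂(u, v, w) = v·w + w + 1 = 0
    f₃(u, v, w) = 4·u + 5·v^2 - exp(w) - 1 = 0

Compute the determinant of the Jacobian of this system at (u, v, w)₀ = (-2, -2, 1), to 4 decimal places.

J = [[-3·v, -3·u + 4, 2], [0, w, v + 1], [4, 10·v, -exp(w)]].
At the point, J = [[6.0000, 10.0000, 2.0000], [0.0000, 1.0000, -1.0000], [4.0000, -20.0000, -2.718282]].
det J = -184.3097.

-184.3097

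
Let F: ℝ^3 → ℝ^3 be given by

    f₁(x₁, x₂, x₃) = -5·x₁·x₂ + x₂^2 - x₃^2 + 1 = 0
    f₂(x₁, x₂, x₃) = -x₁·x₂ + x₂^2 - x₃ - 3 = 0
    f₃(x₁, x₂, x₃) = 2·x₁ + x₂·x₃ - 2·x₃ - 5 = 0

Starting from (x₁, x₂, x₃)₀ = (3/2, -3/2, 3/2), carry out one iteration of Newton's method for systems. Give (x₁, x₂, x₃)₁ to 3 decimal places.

At (3/2, -3/2, 3/2): F = (12.250, 0.000, -7.250).
Jacobian J = [[-5·x₂, -5·x₁ + 2·x₂, -2·x₃], [-x₂, -x₁ + 2·x₂, -1], [2, x₃, x₂ - 2]].
At the point, J = [[7.500, -10.500, -3.000], [1.500, -4.500, -1.000], [2.000, 1.500, -3.500]] (det J = 61.500).
Solving J·Δ = −F gives Δ = (-3.790, -0.294, -4.363).
Then the next iterate is (x₁, x₂, x₃)₁ = (-2.290, -1.794, -2.863).

(-2.290, -1.794, -2.863)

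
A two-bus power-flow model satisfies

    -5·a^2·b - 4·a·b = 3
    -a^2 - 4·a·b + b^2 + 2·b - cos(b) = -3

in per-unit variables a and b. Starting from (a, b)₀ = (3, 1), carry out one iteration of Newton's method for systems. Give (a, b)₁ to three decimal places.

(1.603, 0.781)

At (3, 1): F = (-60.000, -15.54030).
Jacobian J = [[-10·a·b - 4·b, -5·a^2 - 4·a], [-2·a - 4·b, -4·a + 2·b + sin(b) + 2]].
At the point, J = [[-34.000, -57.000], [-10.000, -7.15853]] (det J = -326.61001).
Solving J·Δ = −F gives Δ = (-1.397, -0.219).
Then the next iterate is (a, b)₁ = (1.603, 0.781).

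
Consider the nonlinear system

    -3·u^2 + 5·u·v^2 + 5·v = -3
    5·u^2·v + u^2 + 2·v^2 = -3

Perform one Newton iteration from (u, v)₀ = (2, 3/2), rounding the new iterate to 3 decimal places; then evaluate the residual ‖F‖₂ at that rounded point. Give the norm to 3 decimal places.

15.104

At (2, 3/2): F = (21.000, 41.500).
Jacobian J = [[-6·u + 5·v^2, 10·u·v + 5], [10·u·v + 2·u, 5·u^2 + 4·v]].
At the point, J = [[-0.750, 35.000], [34.000, 26.000]] (det J = -1209.500).
Solving J·Δ = −F gives Δ = (-0.749, -0.616).
Then the next iterate is (u, v)₁ = (1.251, 0.884).
Re-evaluating at (1.251, 0.884): F = (7.61300, 13.04522), so ‖F‖₂ = 15.104.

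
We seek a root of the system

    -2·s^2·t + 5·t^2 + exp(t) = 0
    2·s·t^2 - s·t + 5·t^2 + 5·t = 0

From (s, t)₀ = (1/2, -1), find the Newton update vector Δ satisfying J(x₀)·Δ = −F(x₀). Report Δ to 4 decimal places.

At (1/2, -1): F = (5.867879, 1.5000).
Jacobian J = [[-4·s·t, -2·s^2 + 10·t + exp(t)], [2·t^2 - t, 4·s·t - s + 10·t + 5]].
At the point, J = [[2.0000, -10.132121], [3.0000, -7.5000]] (det J = 15.396362).
Solving J·Δ = −F gives Δ = (1.8713, 0.9485).

(1.8713, 0.9485)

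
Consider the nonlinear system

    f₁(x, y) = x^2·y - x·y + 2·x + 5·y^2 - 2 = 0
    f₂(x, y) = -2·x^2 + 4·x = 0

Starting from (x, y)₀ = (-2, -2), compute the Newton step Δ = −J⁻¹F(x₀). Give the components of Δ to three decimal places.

At (-2, -2): F = (2.000, -16.000).
Jacobian J = [[2·x·y - y + 2, x^2 - x + 10·y], [-4·x + 4, 0]].
At the point, J = [[12.000, -14.000], [12.000, 0.000]] (det J = 168.000).
Solving J·Δ = −F gives Δ = (1.333, 1.286).

(1.333, 1.286)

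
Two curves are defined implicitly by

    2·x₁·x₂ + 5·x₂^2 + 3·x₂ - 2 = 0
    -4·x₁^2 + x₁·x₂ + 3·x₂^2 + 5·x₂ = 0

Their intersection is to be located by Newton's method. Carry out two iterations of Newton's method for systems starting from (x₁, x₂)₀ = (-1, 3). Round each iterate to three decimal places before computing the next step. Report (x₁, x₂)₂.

At (-1, 3): F = (46.000, 35.000).
Jacobian J = [[2·x₂, 2·x₁ + 10·x₂ + 3], [-8·x₁ + x₂, x₁ + 6·x₂ + 5]].
At the point, J = [[6.000, 31.000], [11.000, 22.000]] (det J = -209.000).
Solving J·Δ = −F gives Δ = (-0.349, -1.416).
Then the next iterate is (x₁, x₂)₁ = (-1.349, 1.584).
Round to (-1.349, 1.584) and repeat: F = (11.02365, 6.03115), J = [[3.168, 16.142], [12.376, 13.155]].
Δ = (0.301, -0.742), so (x₁, x₂)₂ = (-1.048, 0.842).

(-1.048, 0.842)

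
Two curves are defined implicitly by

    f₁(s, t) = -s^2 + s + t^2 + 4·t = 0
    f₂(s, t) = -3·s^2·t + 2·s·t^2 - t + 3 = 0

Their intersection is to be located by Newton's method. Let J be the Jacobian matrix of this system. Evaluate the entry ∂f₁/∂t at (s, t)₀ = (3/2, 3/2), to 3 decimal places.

7.000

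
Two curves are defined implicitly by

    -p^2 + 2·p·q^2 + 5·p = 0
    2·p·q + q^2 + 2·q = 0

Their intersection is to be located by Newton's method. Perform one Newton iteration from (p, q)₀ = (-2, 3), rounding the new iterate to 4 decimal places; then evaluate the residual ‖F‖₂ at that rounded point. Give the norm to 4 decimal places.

16.3124

At (-2, 3): F = (-50.0000, 3.0000).
Jacobian J = [[-2·p + 2·q^2 + 5, 4·p·q], [2·q, 2·p + 2·q + 2]].
At the point, J = [[27.0000, -24.0000], [6.0000, 4.0000]] (det J = 252.0000).
Solving J·Δ = −F gives Δ = (0.5079, -1.5119).
Then the next iterate is (p, q)₁ = (-1.4921, 1.4881).
Re-evaluating at (-1.4921, 1.4881): F = (-16.295199, 0.749854), so ‖F‖₂ = 16.3124.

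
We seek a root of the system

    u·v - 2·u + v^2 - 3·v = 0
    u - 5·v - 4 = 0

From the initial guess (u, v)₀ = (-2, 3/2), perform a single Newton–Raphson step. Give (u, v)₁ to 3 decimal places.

(2.611, -0.278)

At (-2, 3/2): F = (-1.250, -13.500).
Jacobian J = [[v - 2, u + 2·v - 3], [1, -5]].
At the point, J = [[-0.500, -2.000], [1.000, -5.000]] (det J = 4.500).
Solving J·Δ = −F gives Δ = (4.611, -1.778).
Then the next iterate is (u, v)₁ = (2.611, -0.278).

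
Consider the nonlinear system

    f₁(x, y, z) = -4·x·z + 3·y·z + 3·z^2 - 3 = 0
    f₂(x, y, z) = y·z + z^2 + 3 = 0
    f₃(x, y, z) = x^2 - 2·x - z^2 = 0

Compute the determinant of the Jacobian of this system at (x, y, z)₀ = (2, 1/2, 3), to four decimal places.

J = [[-4·z, 3·z, -4·x + 3·y + 6·z], [0, z, y + 2·z], [2·x - 2, 0, -2·z]].
At the point, J = [[-12.0000, 9.0000, 11.5000], [0.0000, 3.0000, 6.5000], [2.0000, 0.0000, -6.0000]].
det J = 264.0000.

264.0000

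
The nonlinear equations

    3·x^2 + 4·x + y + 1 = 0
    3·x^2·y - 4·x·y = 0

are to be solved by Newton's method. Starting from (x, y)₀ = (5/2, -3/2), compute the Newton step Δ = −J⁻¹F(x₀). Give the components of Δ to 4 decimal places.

At (5/2, -3/2): F = (28.2500, -13.1250).
Jacobian J = [[6·x + 4, 1], [6·x·y - 4·y, 3·x^2 - 4·x]].
At the point, J = [[19.0000, 1.0000], [-16.5000, 8.7500]] (det J = 182.7500).
Solving J·Δ = −F gives Δ = (-1.4244, -1.1860).

(-1.4244, -1.1860)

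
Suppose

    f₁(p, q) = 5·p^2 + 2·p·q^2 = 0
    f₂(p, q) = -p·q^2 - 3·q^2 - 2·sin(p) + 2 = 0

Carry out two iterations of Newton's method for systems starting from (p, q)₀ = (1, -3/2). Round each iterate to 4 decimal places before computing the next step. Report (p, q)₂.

(0.2899, -0.6985)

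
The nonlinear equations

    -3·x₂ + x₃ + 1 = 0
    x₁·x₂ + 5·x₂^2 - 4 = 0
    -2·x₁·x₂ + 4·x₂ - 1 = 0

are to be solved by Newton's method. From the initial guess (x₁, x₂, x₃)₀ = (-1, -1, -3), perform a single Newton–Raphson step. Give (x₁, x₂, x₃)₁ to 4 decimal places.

At (-1, -1, -3): F = (1.0000, 2.0000, -7.0000).
Jacobian J = [[0, -3, 1], [x₂, x₁ + 10·x₂, 0], [-2·x₂, -2·x₁ + 4, 0]].
At the point, J = [[0.0000, -3.0000, 1.0000], [-1.0000, -11.0000, 0.0000], [2.0000, 6.0000, 0.0000]] (det J = 16.0000).
Solving J·Δ = −F gives Δ = (4.0625, -0.1875, -1.5625).
Then the next iterate is (x₁, x₂, x₃)₁ = (3.0625, -1.1875, -4.5625).

(3.0625, -1.1875, -4.5625)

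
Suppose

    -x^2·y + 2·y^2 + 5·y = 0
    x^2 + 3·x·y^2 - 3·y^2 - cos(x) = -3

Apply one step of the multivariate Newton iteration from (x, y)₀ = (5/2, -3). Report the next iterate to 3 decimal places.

At (5/2, -3): F = (21.750, 50.55114).
Jacobian J = [[-2·x·y, -x^2 + 4·y + 5], [2·x + 3·y^2 + sin(x), 6·x·y - 6·y]].
At the point, J = [[15.000, -13.250], [32.59847, -27.000]] (det J = 26.92976).
Solving J·Δ = −F gives Δ = (-3.065, -1.829).
Then the next iterate is (x, y)₁ = (-0.565, -4.829).

(-0.565, -4.829)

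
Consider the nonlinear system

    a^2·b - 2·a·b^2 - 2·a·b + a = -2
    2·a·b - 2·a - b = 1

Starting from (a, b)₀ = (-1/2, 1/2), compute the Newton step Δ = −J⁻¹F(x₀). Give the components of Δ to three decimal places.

At (-1/2, 1/2): F = (2.375, -1.000).
Jacobian J = [[2·a·b - 2·b^2 - 2·b + 1, a^2 - 4·a·b - 2·a], [2·b - 2, 2·a - 1]].
At the point, J = [[-1.000, 2.250], [-1.000, -2.000]] (det J = 4.250).
Solving J·Δ = −F gives Δ = (0.588, -0.794).

(0.588, -0.794)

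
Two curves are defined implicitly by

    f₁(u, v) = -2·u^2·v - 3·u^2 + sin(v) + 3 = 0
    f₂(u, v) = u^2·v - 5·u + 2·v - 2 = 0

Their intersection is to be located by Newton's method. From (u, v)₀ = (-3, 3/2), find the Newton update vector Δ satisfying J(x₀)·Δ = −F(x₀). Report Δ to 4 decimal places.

At (-3, 3/2): F = (-50.002505, 29.5000).
Jacobian J = [[-4·u·v - 6·u, -2·u^2 + cos(v)], [2·u·v - 5, u^2 + 2]].
At the point, J = [[36.0000, -17.929263], [-14.0000, 11.0000]] (det J = 144.990321).
Solving J·Δ = −F gives Δ = (0.1456, -2.4965).

(0.1456, -2.4965)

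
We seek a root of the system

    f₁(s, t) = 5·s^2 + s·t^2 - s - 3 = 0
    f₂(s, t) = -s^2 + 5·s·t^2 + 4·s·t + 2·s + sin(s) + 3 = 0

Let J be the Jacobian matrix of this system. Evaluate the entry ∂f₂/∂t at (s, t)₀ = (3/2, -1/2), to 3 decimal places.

-1.500

∂f₂/∂t = 10·s·t + 4·s.
At (3/2, -1/2) this is -1.500.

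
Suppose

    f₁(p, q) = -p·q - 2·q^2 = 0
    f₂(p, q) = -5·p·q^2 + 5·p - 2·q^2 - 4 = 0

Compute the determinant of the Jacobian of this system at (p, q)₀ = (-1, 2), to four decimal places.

-129.0000

J = [[-q, -p - 4·q], [-5·q^2 + 5, -10·p·q - 4·q]].
At the point, J = [[-2.0000, -7.0000], [-15.0000, 12.0000]].
det J = -129.0000.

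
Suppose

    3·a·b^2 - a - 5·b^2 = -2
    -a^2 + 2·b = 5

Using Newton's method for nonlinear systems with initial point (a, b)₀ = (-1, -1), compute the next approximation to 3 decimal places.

At (-1, -1): F = (-5.000, -8.000).
Jacobian J = [[3·b^2 - 1, 6·a·b - 10·b], [-2·a, 2]].
At the point, J = [[2.000, 16.000], [2.000, 2.000]] (det J = -28.000).
Solving J·Δ = −F gives Δ = (4.214, -0.214).
Then the next iterate is (a, b)₁ = (3.214, -1.214).

(3.214, -1.214)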